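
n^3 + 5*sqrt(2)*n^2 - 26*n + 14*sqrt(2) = (n - sqrt(2))^2*(n + 7*sqrt(2))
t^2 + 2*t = t*(t + 2)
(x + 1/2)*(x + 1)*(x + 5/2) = x^3 + 4*x^2 + 17*x/4 + 5/4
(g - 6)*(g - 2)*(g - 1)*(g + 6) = g^4 - 3*g^3 - 34*g^2 + 108*g - 72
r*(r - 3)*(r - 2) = r^3 - 5*r^2 + 6*r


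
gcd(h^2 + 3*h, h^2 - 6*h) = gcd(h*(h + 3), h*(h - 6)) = h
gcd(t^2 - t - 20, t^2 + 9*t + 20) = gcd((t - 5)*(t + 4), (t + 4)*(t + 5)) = t + 4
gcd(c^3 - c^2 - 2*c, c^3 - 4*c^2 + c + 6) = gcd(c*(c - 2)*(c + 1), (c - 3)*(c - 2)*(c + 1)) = c^2 - c - 2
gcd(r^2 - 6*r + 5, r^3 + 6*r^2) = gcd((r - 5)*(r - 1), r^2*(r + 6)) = 1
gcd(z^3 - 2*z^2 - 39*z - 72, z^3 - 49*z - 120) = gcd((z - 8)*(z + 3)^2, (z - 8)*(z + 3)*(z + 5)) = z^2 - 5*z - 24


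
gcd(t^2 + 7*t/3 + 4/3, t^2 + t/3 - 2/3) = t + 1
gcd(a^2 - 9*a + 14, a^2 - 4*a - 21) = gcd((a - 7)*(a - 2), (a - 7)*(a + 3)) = a - 7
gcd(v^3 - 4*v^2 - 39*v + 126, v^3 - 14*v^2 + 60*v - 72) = 1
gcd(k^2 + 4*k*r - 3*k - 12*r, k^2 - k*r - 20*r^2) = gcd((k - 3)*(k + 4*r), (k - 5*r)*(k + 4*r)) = k + 4*r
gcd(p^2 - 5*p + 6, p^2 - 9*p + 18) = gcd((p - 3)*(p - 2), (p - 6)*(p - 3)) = p - 3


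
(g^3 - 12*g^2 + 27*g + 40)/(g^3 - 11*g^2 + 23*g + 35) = (g - 8)/(g - 7)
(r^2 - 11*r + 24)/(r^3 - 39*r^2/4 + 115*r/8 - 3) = 8*(r - 3)/(8*r^2 - 14*r + 3)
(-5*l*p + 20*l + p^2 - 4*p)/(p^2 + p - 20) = (-5*l + p)/(p + 5)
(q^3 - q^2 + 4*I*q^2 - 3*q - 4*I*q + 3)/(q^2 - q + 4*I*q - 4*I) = (q^2 + 4*I*q - 3)/(q + 4*I)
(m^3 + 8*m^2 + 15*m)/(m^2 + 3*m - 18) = m*(m^2 + 8*m + 15)/(m^2 + 3*m - 18)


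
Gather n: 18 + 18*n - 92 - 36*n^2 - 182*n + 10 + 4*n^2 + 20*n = -32*n^2 - 144*n - 64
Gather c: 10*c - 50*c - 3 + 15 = 12 - 40*c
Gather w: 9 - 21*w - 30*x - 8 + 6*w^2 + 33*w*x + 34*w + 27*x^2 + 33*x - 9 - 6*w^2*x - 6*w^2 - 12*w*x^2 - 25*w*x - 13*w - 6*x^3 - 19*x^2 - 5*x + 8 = -6*w^2*x + w*(-12*x^2 + 8*x) - 6*x^3 + 8*x^2 - 2*x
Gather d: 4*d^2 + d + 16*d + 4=4*d^2 + 17*d + 4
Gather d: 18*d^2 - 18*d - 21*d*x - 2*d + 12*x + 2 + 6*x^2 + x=18*d^2 + d*(-21*x - 20) + 6*x^2 + 13*x + 2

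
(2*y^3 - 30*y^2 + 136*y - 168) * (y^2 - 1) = 2*y^5 - 30*y^4 + 134*y^3 - 138*y^2 - 136*y + 168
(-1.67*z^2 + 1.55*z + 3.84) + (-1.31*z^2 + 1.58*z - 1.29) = -2.98*z^2 + 3.13*z + 2.55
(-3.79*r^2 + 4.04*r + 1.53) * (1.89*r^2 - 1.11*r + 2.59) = -7.1631*r^4 + 11.8425*r^3 - 11.4088*r^2 + 8.7653*r + 3.9627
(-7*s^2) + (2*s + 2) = -7*s^2 + 2*s + 2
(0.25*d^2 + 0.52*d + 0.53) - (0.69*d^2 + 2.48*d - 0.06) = -0.44*d^2 - 1.96*d + 0.59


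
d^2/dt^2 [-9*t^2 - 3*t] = -18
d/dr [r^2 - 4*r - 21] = 2*r - 4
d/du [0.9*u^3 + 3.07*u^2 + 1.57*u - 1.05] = 2.7*u^2 + 6.14*u + 1.57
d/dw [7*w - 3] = 7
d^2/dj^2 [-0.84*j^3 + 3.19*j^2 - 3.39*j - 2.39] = 6.38 - 5.04*j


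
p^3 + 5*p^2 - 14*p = p*(p - 2)*(p + 7)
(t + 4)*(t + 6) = t^2 + 10*t + 24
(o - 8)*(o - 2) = o^2 - 10*o + 16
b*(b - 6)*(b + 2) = b^3 - 4*b^2 - 12*b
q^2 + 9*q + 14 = (q + 2)*(q + 7)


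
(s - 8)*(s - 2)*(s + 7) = s^3 - 3*s^2 - 54*s + 112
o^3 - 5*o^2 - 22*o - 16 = (o - 8)*(o + 1)*(o + 2)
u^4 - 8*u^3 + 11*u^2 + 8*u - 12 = (u - 6)*(u - 2)*(u - 1)*(u + 1)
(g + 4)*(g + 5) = g^2 + 9*g + 20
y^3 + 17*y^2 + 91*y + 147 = (y + 3)*(y + 7)^2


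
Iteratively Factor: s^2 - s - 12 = (s - 4)*(s + 3)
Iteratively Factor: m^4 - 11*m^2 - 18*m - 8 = (m + 2)*(m^3 - 2*m^2 - 7*m - 4) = (m - 4)*(m + 2)*(m^2 + 2*m + 1) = (m - 4)*(m + 1)*(m + 2)*(m + 1)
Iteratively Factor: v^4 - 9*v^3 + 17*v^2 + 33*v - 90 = (v - 3)*(v^3 - 6*v^2 - v + 30) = (v - 3)*(v + 2)*(v^2 - 8*v + 15) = (v - 5)*(v - 3)*(v + 2)*(v - 3)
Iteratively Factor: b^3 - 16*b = (b + 4)*(b^2 - 4*b) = (b - 4)*(b + 4)*(b)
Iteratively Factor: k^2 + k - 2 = (k - 1)*(k + 2)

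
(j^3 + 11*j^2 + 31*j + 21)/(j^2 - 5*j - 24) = (j^2 + 8*j + 7)/(j - 8)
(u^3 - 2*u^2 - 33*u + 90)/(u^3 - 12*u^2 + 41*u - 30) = (u^2 + 3*u - 18)/(u^2 - 7*u + 6)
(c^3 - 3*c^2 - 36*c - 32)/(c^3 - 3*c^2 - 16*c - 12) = (c^2 - 4*c - 32)/(c^2 - 4*c - 12)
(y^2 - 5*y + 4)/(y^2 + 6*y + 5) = (y^2 - 5*y + 4)/(y^2 + 6*y + 5)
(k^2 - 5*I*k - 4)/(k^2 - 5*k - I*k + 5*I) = (k - 4*I)/(k - 5)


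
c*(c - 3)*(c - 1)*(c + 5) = c^4 + c^3 - 17*c^2 + 15*c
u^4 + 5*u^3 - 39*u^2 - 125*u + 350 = (u - 5)*(u - 2)*(u + 5)*(u + 7)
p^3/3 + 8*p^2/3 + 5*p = p*(p/3 + 1)*(p + 5)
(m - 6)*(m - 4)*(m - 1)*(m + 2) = m^4 - 9*m^3 + 12*m^2 + 44*m - 48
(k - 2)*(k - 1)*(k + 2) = k^3 - k^2 - 4*k + 4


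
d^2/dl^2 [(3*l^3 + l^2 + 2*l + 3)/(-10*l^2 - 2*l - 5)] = 14*(-6*l^3 - 120*l^2 - 15*l + 19)/(1000*l^6 + 600*l^5 + 1620*l^4 + 608*l^3 + 810*l^2 + 150*l + 125)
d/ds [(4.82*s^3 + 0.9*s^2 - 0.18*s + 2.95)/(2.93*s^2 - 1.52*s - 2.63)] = (14.1226*s^4 - 14.6528*s^3 - 38.8704*s^2 - 22.021*s + 4.9574)/(8.5849*s^4 - 8.9072*s^3 - 13.1014*s^2 + 7.9952*s + 6.9169)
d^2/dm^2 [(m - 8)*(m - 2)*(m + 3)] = 6*m - 14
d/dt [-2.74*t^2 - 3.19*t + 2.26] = -5.48*t - 3.19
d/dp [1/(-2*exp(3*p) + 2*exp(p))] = (3*exp(2*p) - 1)*exp(-p)/(2*(1 - exp(2*p))^2)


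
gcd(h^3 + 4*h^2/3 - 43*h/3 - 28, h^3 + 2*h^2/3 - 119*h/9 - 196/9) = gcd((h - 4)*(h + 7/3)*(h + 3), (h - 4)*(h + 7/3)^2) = h^2 - 5*h/3 - 28/3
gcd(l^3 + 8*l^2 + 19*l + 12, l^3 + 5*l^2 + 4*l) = l^2 + 5*l + 4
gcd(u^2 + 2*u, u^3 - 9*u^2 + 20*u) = u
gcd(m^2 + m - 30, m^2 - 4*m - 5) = m - 5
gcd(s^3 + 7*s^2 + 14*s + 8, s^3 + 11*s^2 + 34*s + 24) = s^2 + 5*s + 4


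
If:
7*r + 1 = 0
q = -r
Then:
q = 1/7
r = -1/7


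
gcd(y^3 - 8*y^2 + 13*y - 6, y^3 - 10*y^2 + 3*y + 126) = y - 6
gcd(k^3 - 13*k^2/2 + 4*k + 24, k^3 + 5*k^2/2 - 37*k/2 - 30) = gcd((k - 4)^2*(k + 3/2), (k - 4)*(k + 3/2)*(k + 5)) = k^2 - 5*k/2 - 6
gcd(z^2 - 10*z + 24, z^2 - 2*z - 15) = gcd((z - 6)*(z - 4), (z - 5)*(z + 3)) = 1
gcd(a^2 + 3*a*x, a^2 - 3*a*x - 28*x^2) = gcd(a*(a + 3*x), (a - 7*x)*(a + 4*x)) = 1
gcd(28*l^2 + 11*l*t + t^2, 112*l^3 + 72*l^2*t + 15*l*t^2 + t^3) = 28*l^2 + 11*l*t + t^2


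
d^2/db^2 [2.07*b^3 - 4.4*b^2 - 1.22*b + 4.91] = 12.42*b - 8.8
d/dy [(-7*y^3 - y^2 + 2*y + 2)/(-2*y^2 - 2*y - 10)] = (7*y^4 + 14*y^3 + 108*y^2 + 14*y - 8)/(2*(y^4 + 2*y^3 + 11*y^2 + 10*y + 25))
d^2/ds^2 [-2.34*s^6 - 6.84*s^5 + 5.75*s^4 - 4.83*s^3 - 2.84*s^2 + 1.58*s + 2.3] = -70.2*s^4 - 136.8*s^3 + 69.0*s^2 - 28.98*s - 5.68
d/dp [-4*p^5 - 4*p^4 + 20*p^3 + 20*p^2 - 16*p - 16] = -20*p^4 - 16*p^3 + 60*p^2 + 40*p - 16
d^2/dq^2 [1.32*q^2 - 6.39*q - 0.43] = 2.64000000000000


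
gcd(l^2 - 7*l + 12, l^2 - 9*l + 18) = l - 3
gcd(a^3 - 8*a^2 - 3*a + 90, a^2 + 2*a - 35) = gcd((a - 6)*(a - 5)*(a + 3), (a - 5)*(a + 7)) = a - 5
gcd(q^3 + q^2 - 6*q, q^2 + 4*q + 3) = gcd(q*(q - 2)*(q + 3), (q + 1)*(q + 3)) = q + 3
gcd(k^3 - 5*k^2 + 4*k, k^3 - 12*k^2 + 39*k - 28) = k^2 - 5*k + 4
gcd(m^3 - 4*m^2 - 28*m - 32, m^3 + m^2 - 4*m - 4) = m + 2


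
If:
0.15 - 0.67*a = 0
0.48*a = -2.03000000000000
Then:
No Solution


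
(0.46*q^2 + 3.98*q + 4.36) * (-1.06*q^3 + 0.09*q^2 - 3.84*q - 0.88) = -0.4876*q^5 - 4.1774*q^4 - 6.0298*q^3 - 15.2956*q^2 - 20.2448*q - 3.8368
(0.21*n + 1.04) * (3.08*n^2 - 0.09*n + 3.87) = 0.6468*n^3 + 3.1843*n^2 + 0.7191*n + 4.0248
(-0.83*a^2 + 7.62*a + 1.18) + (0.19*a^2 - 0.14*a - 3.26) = -0.64*a^2 + 7.48*a - 2.08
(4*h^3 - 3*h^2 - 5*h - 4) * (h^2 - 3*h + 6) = 4*h^5 - 15*h^4 + 28*h^3 - 7*h^2 - 18*h - 24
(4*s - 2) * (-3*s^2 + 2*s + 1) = -12*s^3 + 14*s^2 - 2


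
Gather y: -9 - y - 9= -y - 18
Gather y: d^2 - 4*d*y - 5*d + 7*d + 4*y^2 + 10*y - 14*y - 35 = d^2 + 2*d + 4*y^2 + y*(-4*d - 4) - 35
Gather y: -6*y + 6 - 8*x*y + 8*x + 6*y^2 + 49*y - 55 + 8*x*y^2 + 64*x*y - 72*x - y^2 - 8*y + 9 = -64*x + y^2*(8*x + 5) + y*(56*x + 35) - 40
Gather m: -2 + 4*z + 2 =4*z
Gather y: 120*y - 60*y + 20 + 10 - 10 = 60*y + 20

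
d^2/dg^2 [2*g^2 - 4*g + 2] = 4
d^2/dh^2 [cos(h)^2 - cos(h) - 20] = cos(h) - 2*cos(2*h)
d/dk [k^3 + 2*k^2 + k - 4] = 3*k^2 + 4*k + 1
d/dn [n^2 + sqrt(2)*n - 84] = 2*n + sqrt(2)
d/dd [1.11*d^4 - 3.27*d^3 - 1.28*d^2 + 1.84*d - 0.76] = 4.44*d^3 - 9.81*d^2 - 2.56*d + 1.84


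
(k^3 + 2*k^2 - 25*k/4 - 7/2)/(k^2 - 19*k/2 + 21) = (4*k^3 + 8*k^2 - 25*k - 14)/(2*(2*k^2 - 19*k + 42))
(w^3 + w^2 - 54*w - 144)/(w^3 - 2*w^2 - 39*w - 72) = (w + 6)/(w + 3)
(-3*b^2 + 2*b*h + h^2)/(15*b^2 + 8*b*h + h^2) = (-b + h)/(5*b + h)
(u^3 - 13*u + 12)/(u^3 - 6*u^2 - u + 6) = (u^2 + u - 12)/(u^2 - 5*u - 6)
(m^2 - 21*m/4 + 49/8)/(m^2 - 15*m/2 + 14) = (m - 7/4)/(m - 4)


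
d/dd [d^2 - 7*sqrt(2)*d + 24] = 2*d - 7*sqrt(2)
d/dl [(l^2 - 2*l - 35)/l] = 1 + 35/l^2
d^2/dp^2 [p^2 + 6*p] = 2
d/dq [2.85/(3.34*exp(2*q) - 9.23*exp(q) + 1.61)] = (26.3055 - 19.038*exp(q))*exp(q)/(3.34*exp(2*q) - 9.23*exp(q) + 1.61)^2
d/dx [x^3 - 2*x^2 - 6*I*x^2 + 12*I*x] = 3*x^2 - 4*x - 12*I*x + 12*I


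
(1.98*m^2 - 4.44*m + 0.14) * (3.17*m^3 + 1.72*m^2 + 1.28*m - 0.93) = 6.2766*m^5 - 10.6692*m^4 - 4.6586*m^3 - 7.2838*m^2 + 4.3084*m - 0.1302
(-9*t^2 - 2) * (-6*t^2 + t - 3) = 54*t^4 - 9*t^3 + 39*t^2 - 2*t + 6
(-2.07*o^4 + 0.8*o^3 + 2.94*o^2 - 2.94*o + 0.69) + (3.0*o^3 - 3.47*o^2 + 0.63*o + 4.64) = -2.07*o^4 + 3.8*o^3 - 0.53*o^2 - 2.31*o + 5.33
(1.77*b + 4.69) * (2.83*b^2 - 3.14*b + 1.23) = 5.0091*b^3 + 7.7149*b^2 - 12.5495*b + 5.7687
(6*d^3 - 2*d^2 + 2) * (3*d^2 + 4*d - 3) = 18*d^5 + 18*d^4 - 26*d^3 + 12*d^2 + 8*d - 6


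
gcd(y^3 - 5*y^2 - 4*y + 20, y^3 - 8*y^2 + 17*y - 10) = y^2 - 7*y + 10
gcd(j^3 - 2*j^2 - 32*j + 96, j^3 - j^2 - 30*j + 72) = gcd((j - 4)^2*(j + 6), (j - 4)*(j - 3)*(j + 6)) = j^2 + 2*j - 24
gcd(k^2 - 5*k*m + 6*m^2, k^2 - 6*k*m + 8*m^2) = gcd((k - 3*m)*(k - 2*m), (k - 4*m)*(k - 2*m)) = k - 2*m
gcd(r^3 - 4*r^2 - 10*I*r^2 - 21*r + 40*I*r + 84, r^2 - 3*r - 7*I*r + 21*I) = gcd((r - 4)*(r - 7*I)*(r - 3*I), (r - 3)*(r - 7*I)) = r - 7*I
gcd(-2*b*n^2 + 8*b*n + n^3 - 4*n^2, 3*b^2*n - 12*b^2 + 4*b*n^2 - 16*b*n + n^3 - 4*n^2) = n - 4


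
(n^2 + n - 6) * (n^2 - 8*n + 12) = n^4 - 7*n^3 - 2*n^2 + 60*n - 72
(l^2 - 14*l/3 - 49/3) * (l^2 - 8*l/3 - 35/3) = l^4 - 22*l^3/3 - 140*l^2/9 + 98*l + 1715/9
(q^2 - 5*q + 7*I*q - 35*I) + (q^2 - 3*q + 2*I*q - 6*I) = 2*q^2 - 8*q + 9*I*q - 41*I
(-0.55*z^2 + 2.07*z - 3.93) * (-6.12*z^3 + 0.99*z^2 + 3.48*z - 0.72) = 3.366*z^5 - 13.2129*z^4 + 24.1869*z^3 + 3.7089*z^2 - 15.1668*z + 2.8296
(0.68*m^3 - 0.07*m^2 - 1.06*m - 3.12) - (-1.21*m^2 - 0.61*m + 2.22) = 0.68*m^3 + 1.14*m^2 - 0.45*m - 5.34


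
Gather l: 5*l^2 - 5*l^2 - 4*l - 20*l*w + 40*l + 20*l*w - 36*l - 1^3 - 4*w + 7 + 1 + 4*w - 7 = 0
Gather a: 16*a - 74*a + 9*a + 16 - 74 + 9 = -49*a - 49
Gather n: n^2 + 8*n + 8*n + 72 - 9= n^2 + 16*n + 63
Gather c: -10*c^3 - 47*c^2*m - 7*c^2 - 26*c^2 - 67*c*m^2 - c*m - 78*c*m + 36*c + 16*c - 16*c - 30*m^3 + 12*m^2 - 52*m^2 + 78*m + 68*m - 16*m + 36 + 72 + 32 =-10*c^3 + c^2*(-47*m - 33) + c*(-67*m^2 - 79*m + 36) - 30*m^3 - 40*m^2 + 130*m + 140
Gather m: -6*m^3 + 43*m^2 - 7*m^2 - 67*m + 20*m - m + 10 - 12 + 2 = -6*m^3 + 36*m^2 - 48*m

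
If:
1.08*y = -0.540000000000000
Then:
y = -0.50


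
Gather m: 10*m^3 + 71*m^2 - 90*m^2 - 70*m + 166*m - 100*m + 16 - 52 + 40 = 10*m^3 - 19*m^2 - 4*m + 4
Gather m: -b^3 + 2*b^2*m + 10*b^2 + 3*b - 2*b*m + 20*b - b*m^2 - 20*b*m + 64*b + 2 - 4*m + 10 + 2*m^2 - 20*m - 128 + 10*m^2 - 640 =-b^3 + 10*b^2 + 87*b + m^2*(12 - b) + m*(2*b^2 - 22*b - 24) - 756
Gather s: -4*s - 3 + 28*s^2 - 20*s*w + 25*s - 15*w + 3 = 28*s^2 + s*(21 - 20*w) - 15*w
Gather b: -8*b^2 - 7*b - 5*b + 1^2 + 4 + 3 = -8*b^2 - 12*b + 8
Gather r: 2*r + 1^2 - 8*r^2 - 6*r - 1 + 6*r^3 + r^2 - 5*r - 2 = 6*r^3 - 7*r^2 - 9*r - 2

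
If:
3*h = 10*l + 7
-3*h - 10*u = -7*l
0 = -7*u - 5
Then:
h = 157/63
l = 1/21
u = -5/7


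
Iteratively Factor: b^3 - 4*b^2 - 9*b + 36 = (b - 3)*(b^2 - b - 12) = (b - 4)*(b - 3)*(b + 3)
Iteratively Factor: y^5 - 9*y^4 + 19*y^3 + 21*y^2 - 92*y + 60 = (y - 1)*(y^4 - 8*y^3 + 11*y^2 + 32*y - 60) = (y - 3)*(y - 1)*(y^3 - 5*y^2 - 4*y + 20) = (y - 5)*(y - 3)*(y - 1)*(y^2 - 4) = (y - 5)*(y - 3)*(y - 2)*(y - 1)*(y + 2)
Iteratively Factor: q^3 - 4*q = (q + 2)*(q^2 - 2*q) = (q - 2)*(q + 2)*(q)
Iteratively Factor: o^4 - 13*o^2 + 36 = (o + 2)*(o^3 - 2*o^2 - 9*o + 18) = (o - 3)*(o + 2)*(o^2 + o - 6) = (o - 3)*(o + 2)*(o + 3)*(o - 2)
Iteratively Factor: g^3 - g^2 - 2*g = (g)*(g^2 - g - 2) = g*(g + 1)*(g - 2)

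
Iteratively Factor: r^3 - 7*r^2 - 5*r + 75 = (r - 5)*(r^2 - 2*r - 15) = (r - 5)*(r + 3)*(r - 5)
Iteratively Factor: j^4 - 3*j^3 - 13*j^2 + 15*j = (j - 1)*(j^3 - 2*j^2 - 15*j) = j*(j - 1)*(j^2 - 2*j - 15) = j*(j - 5)*(j - 1)*(j + 3)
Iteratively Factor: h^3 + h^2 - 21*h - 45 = (h - 5)*(h^2 + 6*h + 9) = (h - 5)*(h + 3)*(h + 3)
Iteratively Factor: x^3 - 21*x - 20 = (x + 1)*(x^2 - x - 20) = (x + 1)*(x + 4)*(x - 5)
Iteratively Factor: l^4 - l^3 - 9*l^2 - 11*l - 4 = (l - 4)*(l^3 + 3*l^2 + 3*l + 1) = (l - 4)*(l + 1)*(l^2 + 2*l + 1) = (l - 4)*(l + 1)^2*(l + 1)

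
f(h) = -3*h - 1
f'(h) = -3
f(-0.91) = 1.73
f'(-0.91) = -3.00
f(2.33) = -7.99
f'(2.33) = -3.00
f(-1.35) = 3.05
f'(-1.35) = -3.00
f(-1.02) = 2.06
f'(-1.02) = -3.00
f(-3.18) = 8.54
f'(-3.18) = -3.00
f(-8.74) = 25.22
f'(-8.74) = -3.00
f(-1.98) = 4.94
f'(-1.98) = -3.00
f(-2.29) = 5.87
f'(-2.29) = -3.00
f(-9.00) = 26.00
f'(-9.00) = -3.00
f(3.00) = -10.00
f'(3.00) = -3.00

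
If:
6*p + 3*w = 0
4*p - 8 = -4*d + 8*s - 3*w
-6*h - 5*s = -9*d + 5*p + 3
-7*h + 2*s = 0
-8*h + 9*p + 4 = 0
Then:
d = -790/703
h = -274/703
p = -556/703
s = -959/703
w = 1112/703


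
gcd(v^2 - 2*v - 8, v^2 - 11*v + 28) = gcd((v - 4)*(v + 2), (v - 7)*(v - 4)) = v - 4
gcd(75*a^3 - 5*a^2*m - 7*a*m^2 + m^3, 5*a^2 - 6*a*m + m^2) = 5*a - m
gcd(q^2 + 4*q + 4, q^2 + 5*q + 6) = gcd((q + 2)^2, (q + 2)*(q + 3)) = q + 2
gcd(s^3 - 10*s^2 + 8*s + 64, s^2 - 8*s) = s - 8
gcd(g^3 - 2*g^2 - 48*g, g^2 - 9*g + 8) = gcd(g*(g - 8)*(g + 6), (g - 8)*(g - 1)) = g - 8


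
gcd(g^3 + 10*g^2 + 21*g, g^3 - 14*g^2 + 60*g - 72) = 1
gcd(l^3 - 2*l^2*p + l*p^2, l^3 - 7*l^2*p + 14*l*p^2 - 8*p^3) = -l + p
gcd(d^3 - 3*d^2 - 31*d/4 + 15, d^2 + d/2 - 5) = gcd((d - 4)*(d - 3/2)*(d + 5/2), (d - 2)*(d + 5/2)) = d + 5/2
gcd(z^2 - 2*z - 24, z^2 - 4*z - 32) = z + 4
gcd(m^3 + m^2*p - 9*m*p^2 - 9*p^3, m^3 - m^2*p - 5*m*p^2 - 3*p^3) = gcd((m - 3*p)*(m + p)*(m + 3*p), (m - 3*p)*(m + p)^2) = -m^2 + 2*m*p + 3*p^2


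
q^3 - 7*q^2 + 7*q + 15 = (q - 5)*(q - 3)*(q + 1)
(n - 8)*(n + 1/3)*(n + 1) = n^3 - 20*n^2/3 - 31*n/3 - 8/3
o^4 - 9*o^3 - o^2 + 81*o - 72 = (o - 8)*(o - 3)*(o - 1)*(o + 3)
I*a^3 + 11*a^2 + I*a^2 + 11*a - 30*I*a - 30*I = (a - 6*I)*(a - 5*I)*(I*a + I)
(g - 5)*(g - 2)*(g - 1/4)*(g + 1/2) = g^4 - 27*g^3/4 + 65*g^2/8 + 27*g/8 - 5/4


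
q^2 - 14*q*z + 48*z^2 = (q - 8*z)*(q - 6*z)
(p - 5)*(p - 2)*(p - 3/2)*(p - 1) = p^4 - 19*p^3/2 + 29*p^2 - 71*p/2 + 15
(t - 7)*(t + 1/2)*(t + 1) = t^3 - 11*t^2/2 - 10*t - 7/2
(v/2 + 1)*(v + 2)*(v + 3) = v^3/2 + 7*v^2/2 + 8*v + 6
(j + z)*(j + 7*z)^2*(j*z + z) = j^4*z + 15*j^3*z^2 + j^3*z + 63*j^2*z^3 + 15*j^2*z^2 + 49*j*z^4 + 63*j*z^3 + 49*z^4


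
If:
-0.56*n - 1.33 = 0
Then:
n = -2.38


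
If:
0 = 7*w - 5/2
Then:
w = 5/14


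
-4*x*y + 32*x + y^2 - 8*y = (-4*x + y)*(y - 8)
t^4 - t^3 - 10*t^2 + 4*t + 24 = (t - 3)*(t - 2)*(t + 2)^2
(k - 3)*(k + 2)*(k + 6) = k^3 + 5*k^2 - 12*k - 36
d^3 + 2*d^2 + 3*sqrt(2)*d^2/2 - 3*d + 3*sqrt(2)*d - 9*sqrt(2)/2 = (d - 1)*(d + 3)*(d + 3*sqrt(2)/2)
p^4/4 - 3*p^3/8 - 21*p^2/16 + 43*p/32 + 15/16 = (p/4 + 1/2)*(p - 5/2)*(p - 3/2)*(p + 1/2)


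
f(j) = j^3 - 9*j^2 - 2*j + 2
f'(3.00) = -29.00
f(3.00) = -58.00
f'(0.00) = -2.00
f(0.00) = 2.00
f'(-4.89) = 157.76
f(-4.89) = -320.36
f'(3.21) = -28.87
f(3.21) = -64.08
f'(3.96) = -26.24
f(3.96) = -84.96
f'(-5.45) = 185.21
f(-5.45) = -416.30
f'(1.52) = -22.43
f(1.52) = -18.32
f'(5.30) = -13.13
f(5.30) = -112.53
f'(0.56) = -11.14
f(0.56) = -1.77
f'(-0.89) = 16.40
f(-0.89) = -4.05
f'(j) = 3*j^2 - 18*j - 2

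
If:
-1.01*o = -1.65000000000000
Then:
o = 1.63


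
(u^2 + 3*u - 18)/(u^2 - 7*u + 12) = (u + 6)/(u - 4)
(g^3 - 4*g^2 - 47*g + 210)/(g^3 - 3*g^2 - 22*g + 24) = (g^2 + 2*g - 35)/(g^2 + 3*g - 4)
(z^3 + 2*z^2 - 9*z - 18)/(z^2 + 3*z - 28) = (z^3 + 2*z^2 - 9*z - 18)/(z^2 + 3*z - 28)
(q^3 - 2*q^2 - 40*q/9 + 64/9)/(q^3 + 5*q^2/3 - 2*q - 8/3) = (q - 8/3)/(q + 1)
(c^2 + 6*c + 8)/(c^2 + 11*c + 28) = (c + 2)/(c + 7)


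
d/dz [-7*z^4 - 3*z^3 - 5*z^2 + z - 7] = -28*z^3 - 9*z^2 - 10*z + 1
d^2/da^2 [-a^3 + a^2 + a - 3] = 2 - 6*a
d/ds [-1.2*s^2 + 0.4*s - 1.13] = 0.4 - 2.4*s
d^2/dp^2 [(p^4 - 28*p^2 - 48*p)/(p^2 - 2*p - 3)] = 2*(p^6 - 6*p^5 + 3*p^4 - 56*p^3 - 198*p^2 - 432*p + 36)/(p^6 - 6*p^5 + 3*p^4 + 28*p^3 - 9*p^2 - 54*p - 27)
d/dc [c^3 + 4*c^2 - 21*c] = 3*c^2 + 8*c - 21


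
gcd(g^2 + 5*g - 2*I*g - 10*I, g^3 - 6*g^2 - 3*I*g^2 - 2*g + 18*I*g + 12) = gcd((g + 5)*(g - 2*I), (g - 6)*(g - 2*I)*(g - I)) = g - 2*I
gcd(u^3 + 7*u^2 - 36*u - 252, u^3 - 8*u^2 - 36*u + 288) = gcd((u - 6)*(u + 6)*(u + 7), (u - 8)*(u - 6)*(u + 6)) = u^2 - 36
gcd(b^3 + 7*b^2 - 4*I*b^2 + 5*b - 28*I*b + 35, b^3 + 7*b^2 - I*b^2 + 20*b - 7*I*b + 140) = b^2 + b*(7 - 5*I) - 35*I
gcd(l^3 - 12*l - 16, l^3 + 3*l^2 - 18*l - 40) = l^2 - 2*l - 8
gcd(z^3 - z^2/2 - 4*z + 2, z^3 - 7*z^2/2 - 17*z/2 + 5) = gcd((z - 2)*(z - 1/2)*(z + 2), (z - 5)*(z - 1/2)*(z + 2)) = z^2 + 3*z/2 - 1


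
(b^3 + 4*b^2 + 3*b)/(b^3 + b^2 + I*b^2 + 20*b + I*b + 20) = b*(b + 3)/(b^2 + I*b + 20)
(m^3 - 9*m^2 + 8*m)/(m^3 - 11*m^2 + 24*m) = (m - 1)/(m - 3)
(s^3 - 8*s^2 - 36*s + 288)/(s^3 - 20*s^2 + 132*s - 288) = (s + 6)/(s - 6)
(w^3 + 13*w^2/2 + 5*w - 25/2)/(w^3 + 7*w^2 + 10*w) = (2*w^2 + 3*w - 5)/(2*w*(w + 2))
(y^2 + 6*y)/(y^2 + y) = (y + 6)/(y + 1)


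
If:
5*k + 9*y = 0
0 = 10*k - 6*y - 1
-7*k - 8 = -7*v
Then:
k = 3/40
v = 341/280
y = -1/24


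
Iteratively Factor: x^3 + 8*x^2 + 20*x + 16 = (x + 2)*(x^2 + 6*x + 8) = (x + 2)^2*(x + 4)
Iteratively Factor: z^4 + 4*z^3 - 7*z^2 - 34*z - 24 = (z + 1)*(z^3 + 3*z^2 - 10*z - 24) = (z + 1)*(z + 2)*(z^2 + z - 12) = (z + 1)*(z + 2)*(z + 4)*(z - 3)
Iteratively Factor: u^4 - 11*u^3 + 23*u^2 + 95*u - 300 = (u - 5)*(u^3 - 6*u^2 - 7*u + 60) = (u - 5)*(u + 3)*(u^2 - 9*u + 20) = (u - 5)^2*(u + 3)*(u - 4)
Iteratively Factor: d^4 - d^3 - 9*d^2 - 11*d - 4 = (d + 1)*(d^3 - 2*d^2 - 7*d - 4) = (d - 4)*(d + 1)*(d^2 + 2*d + 1) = (d - 4)*(d + 1)^2*(d + 1)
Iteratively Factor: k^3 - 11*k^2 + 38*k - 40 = (k - 5)*(k^2 - 6*k + 8) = (k - 5)*(k - 4)*(k - 2)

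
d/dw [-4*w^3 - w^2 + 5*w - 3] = -12*w^2 - 2*w + 5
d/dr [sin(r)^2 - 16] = sin(2*r)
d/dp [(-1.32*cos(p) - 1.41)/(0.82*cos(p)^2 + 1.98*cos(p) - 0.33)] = (1.0824*sin(p)^2 - 2.3124*cos(p) - 4.3098)*sin(p)/(0.82*cos(p)^2 + 1.98*cos(p) - 0.33)^2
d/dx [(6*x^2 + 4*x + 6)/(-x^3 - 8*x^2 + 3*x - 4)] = 2*(3*x^4 + 4*x^3 + 34*x^2 + 24*x - 17)/(x^6 + 16*x^5 + 58*x^4 - 40*x^3 + 73*x^2 - 24*x + 16)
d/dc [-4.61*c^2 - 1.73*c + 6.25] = -9.22*c - 1.73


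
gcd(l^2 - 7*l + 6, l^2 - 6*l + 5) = l - 1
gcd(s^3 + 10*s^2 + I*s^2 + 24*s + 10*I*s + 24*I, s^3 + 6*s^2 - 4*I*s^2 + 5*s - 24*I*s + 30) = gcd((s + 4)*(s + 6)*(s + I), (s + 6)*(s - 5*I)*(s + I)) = s^2 + s*(6 + I) + 6*I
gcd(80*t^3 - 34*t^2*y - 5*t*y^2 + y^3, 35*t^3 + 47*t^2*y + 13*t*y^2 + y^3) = 5*t + y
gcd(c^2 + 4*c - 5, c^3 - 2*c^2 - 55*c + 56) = c - 1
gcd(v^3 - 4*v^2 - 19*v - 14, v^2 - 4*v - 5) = v + 1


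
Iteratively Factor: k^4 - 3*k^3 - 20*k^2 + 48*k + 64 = (k - 4)*(k^3 + k^2 - 16*k - 16) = (k - 4)*(k + 1)*(k^2 - 16) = (k - 4)^2*(k + 1)*(k + 4)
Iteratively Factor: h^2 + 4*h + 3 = (h + 3)*(h + 1)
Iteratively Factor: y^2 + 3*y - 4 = (y + 4)*(y - 1)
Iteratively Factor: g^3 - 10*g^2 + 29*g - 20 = (g - 5)*(g^2 - 5*g + 4) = (g - 5)*(g - 1)*(g - 4)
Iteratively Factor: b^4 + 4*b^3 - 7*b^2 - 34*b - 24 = (b - 3)*(b^3 + 7*b^2 + 14*b + 8) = (b - 3)*(b + 1)*(b^2 + 6*b + 8) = (b - 3)*(b + 1)*(b + 4)*(b + 2)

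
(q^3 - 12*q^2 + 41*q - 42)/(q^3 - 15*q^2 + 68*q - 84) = (q - 3)/(q - 6)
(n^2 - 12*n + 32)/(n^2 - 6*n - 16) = (n - 4)/(n + 2)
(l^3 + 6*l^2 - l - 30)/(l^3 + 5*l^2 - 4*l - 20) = (l + 3)/(l + 2)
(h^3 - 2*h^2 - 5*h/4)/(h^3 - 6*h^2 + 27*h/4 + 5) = h/(h - 4)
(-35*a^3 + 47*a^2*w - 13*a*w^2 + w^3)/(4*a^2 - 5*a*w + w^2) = (35*a^2 - 12*a*w + w^2)/(-4*a + w)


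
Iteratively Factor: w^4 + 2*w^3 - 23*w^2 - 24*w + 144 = (w - 3)*(w^3 + 5*w^2 - 8*w - 48) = (w - 3)^2*(w^2 + 8*w + 16) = (w - 3)^2*(w + 4)*(w + 4)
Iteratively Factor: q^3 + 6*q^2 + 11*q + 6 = (q + 2)*(q^2 + 4*q + 3) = (q + 2)*(q + 3)*(q + 1)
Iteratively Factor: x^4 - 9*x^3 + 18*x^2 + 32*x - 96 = (x - 4)*(x^3 - 5*x^2 - 2*x + 24) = (x - 4)*(x - 3)*(x^2 - 2*x - 8) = (x - 4)^2*(x - 3)*(x + 2)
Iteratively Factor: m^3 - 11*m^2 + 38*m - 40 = (m - 2)*(m^2 - 9*m + 20) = (m - 4)*(m - 2)*(m - 5)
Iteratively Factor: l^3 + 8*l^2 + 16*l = (l + 4)*(l^2 + 4*l) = l*(l + 4)*(l + 4)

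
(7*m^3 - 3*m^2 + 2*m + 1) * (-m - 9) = -7*m^4 - 60*m^3 + 25*m^2 - 19*m - 9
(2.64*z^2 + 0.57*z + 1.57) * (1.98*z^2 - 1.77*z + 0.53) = 5.2272*z^4 - 3.5442*z^3 + 3.4989*z^2 - 2.4768*z + 0.8321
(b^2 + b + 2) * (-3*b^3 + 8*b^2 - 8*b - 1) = -3*b^5 + 5*b^4 - 6*b^3 + 7*b^2 - 17*b - 2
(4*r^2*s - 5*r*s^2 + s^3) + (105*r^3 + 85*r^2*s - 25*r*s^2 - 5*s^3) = 105*r^3 + 89*r^2*s - 30*r*s^2 - 4*s^3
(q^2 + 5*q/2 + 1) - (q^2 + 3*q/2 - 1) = q + 2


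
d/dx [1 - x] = -1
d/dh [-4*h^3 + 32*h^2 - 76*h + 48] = -12*h^2 + 64*h - 76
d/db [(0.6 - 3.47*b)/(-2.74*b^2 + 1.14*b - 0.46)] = (-9.5078*b^2 + 3.288*b + 0.9122)/(7.5076*b^4 - 6.2472*b^3 + 3.8204*b^2 - 1.0488*b + 0.2116)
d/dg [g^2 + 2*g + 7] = 2*g + 2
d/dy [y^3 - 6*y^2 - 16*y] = 3*y^2 - 12*y - 16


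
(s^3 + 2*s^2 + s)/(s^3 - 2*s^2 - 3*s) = (s + 1)/(s - 3)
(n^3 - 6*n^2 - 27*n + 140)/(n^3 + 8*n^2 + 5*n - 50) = (n^2 - 11*n + 28)/(n^2 + 3*n - 10)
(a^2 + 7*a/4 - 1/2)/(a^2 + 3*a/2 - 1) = (4*a - 1)/(2*(2*a - 1))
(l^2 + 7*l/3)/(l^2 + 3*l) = (l + 7/3)/(l + 3)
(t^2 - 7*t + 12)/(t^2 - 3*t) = (t - 4)/t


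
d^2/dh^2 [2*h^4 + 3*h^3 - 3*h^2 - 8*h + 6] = 24*h^2 + 18*h - 6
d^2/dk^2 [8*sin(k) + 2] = -8*sin(k)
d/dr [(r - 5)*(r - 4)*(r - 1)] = 3*r^2 - 20*r + 29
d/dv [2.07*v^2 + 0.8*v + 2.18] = 4.14*v + 0.8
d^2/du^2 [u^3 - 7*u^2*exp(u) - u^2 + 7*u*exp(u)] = -7*u^2*exp(u) - 21*u*exp(u) + 6*u - 2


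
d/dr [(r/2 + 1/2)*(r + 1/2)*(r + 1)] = (r + 1)*(3*r + 2)/2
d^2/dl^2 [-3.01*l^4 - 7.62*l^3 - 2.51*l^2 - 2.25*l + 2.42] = -36.12*l^2 - 45.72*l - 5.02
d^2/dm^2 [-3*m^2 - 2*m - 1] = -6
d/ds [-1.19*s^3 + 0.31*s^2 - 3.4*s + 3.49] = -3.57*s^2 + 0.62*s - 3.4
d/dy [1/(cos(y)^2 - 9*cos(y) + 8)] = (2*cos(y) - 9)*sin(y)/(cos(y)^2 - 9*cos(y) + 8)^2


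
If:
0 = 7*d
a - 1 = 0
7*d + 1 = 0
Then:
No Solution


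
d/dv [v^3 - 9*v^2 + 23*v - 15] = 3*v^2 - 18*v + 23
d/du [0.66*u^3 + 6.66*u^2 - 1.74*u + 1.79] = 1.98*u^2 + 13.32*u - 1.74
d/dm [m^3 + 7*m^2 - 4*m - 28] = 3*m^2 + 14*m - 4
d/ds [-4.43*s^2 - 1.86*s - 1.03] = -8.86*s - 1.86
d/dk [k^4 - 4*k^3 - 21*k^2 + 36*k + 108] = 4*k^3 - 12*k^2 - 42*k + 36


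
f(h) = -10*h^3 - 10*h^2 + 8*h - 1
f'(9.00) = -2602.00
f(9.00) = -8029.00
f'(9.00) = -2602.00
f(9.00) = -8029.00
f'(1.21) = -60.12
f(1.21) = -23.68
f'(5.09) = -871.04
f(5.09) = -1538.08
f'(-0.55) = 9.92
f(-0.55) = -6.76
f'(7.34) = -1755.07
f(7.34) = -4435.51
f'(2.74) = -272.03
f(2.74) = -259.86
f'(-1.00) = -2.00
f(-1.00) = -9.00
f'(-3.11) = -219.96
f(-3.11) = 178.20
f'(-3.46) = -281.95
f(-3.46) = 265.82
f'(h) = -30*h^2 - 20*h + 8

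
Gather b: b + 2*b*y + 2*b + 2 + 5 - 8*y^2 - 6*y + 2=b*(2*y + 3) - 8*y^2 - 6*y + 9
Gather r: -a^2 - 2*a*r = -a^2 - 2*a*r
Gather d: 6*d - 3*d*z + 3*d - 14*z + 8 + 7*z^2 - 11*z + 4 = d*(9 - 3*z) + 7*z^2 - 25*z + 12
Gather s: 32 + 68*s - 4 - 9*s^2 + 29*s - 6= -9*s^2 + 97*s + 22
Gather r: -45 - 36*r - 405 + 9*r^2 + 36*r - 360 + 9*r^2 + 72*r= 18*r^2 + 72*r - 810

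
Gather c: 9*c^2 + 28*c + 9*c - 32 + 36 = 9*c^2 + 37*c + 4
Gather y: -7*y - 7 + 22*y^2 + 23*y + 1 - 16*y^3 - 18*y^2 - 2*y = -16*y^3 + 4*y^2 + 14*y - 6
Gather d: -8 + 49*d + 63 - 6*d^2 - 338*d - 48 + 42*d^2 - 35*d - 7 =36*d^2 - 324*d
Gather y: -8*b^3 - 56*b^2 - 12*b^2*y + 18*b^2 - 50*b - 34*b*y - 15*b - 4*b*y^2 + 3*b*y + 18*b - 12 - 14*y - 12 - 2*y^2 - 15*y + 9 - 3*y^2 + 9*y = -8*b^3 - 38*b^2 - 47*b + y^2*(-4*b - 5) + y*(-12*b^2 - 31*b - 20) - 15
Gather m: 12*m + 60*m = 72*m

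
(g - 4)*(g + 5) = g^2 + g - 20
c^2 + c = c*(c + 1)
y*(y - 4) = y^2 - 4*y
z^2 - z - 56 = (z - 8)*(z + 7)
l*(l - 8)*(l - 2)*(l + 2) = l^4 - 8*l^3 - 4*l^2 + 32*l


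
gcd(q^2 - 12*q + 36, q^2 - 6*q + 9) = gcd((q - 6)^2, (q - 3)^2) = 1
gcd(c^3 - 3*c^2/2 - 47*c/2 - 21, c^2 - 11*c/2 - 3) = c - 6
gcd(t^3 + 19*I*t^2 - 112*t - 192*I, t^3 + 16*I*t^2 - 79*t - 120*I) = t^2 + 11*I*t - 24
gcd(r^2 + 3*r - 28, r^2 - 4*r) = r - 4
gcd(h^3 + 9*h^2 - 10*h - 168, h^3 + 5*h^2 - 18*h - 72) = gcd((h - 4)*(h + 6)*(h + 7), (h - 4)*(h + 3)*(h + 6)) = h^2 + 2*h - 24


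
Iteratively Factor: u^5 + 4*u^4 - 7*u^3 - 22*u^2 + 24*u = (u + 3)*(u^4 + u^3 - 10*u^2 + 8*u) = u*(u + 3)*(u^3 + u^2 - 10*u + 8) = u*(u + 3)*(u + 4)*(u^2 - 3*u + 2) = u*(u - 1)*(u + 3)*(u + 4)*(u - 2)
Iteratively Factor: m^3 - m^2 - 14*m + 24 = (m - 3)*(m^2 + 2*m - 8) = (m - 3)*(m - 2)*(m + 4)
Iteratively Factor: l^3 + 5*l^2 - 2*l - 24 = (l + 3)*(l^2 + 2*l - 8) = (l + 3)*(l + 4)*(l - 2)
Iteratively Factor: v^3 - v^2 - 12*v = (v + 3)*(v^2 - 4*v) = v*(v + 3)*(v - 4)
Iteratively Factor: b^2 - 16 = (b - 4)*(b + 4)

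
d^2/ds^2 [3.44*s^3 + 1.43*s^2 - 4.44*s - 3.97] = 20.64*s + 2.86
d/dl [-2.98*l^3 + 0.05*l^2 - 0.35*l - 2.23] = -8.94*l^2 + 0.1*l - 0.35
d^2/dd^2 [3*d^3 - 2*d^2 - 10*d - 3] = 18*d - 4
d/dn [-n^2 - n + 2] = -2*n - 1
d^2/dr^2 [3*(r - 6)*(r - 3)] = 6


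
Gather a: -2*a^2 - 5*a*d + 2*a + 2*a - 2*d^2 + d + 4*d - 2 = -2*a^2 + a*(4 - 5*d) - 2*d^2 + 5*d - 2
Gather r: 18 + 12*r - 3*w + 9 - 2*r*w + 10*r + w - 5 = r*(22 - 2*w) - 2*w + 22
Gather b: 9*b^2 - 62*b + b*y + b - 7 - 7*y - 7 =9*b^2 + b*(y - 61) - 7*y - 14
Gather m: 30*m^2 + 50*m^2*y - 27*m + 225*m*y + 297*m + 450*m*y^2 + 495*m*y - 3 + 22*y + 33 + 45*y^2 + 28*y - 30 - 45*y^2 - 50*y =m^2*(50*y + 30) + m*(450*y^2 + 720*y + 270)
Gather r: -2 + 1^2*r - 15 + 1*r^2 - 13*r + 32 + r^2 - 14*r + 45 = 2*r^2 - 26*r + 60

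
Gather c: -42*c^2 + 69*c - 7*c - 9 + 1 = -42*c^2 + 62*c - 8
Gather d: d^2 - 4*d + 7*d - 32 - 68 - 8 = d^2 + 3*d - 108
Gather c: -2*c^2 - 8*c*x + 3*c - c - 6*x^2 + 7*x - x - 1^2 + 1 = -2*c^2 + c*(2 - 8*x) - 6*x^2 + 6*x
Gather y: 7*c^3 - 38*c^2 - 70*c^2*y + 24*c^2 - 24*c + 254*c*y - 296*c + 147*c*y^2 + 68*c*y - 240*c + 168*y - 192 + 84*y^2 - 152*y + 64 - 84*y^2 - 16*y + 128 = 7*c^3 - 14*c^2 + 147*c*y^2 - 560*c + y*(-70*c^2 + 322*c)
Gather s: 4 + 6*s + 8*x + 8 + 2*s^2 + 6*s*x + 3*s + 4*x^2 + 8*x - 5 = 2*s^2 + s*(6*x + 9) + 4*x^2 + 16*x + 7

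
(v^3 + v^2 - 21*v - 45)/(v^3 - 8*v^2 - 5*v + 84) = (v^2 - 2*v - 15)/(v^2 - 11*v + 28)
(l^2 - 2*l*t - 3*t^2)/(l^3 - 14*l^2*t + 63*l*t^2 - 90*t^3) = (l + t)/(l^2 - 11*l*t + 30*t^2)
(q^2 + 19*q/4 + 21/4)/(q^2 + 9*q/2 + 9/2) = (4*q + 7)/(2*(2*q + 3))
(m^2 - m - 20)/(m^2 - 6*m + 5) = (m + 4)/(m - 1)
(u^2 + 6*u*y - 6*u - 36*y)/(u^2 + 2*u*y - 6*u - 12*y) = (u + 6*y)/(u + 2*y)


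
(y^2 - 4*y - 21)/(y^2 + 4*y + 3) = (y - 7)/(y + 1)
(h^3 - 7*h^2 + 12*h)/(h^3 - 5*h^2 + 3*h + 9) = h*(h - 4)/(h^2 - 2*h - 3)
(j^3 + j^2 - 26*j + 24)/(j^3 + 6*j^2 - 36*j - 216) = (j^2 - 5*j + 4)/(j^2 - 36)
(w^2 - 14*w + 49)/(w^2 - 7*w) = (w - 7)/w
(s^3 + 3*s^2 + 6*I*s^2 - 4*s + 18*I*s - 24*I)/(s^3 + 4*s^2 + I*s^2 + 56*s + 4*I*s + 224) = (s^2 + s*(-1 + 6*I) - 6*I)/(s^2 + I*s + 56)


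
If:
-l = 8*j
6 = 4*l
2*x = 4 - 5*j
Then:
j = -3/16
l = 3/2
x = 79/32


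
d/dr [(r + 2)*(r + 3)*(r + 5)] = 3*r^2 + 20*r + 31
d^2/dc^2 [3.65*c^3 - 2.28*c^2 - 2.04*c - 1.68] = 21.9*c - 4.56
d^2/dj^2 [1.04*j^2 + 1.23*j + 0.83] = 2.08000000000000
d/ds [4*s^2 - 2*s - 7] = 8*s - 2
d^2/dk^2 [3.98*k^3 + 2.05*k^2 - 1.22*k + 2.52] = 23.88*k + 4.1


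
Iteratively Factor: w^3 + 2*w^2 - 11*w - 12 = (w + 4)*(w^2 - 2*w - 3) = (w - 3)*(w + 4)*(w + 1)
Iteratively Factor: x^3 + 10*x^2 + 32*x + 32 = (x + 4)*(x^2 + 6*x + 8) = (x + 4)^2*(x + 2)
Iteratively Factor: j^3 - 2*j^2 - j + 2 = (j + 1)*(j^2 - 3*j + 2) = (j - 1)*(j + 1)*(j - 2)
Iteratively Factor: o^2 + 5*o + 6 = (o + 2)*(o + 3)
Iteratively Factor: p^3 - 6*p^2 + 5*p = (p)*(p^2 - 6*p + 5) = p*(p - 5)*(p - 1)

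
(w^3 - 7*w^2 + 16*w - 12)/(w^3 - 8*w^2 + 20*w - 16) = (w - 3)/(w - 4)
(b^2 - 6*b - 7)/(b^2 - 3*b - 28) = (b + 1)/(b + 4)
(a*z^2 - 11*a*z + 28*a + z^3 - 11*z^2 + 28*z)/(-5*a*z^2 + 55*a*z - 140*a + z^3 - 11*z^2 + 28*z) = (a + z)/(-5*a + z)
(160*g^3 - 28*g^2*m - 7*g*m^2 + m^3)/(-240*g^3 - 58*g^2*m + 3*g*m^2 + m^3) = (-4*g + m)/(6*g + m)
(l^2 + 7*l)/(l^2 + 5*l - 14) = l/(l - 2)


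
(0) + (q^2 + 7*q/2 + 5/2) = q^2 + 7*q/2 + 5/2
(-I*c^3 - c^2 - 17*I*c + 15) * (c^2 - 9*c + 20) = -I*c^5 - c^4 + 9*I*c^4 + 9*c^3 - 37*I*c^3 - 5*c^2 + 153*I*c^2 - 135*c - 340*I*c + 300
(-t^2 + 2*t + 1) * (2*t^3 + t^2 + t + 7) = -2*t^5 + 3*t^4 + 3*t^3 - 4*t^2 + 15*t + 7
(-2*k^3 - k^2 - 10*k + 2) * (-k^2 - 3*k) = 2*k^5 + 7*k^4 + 13*k^3 + 28*k^2 - 6*k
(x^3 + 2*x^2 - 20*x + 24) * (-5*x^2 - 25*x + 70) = -5*x^5 - 35*x^4 + 120*x^3 + 520*x^2 - 2000*x + 1680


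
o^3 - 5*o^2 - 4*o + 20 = (o - 5)*(o - 2)*(o + 2)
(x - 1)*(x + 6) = x^2 + 5*x - 6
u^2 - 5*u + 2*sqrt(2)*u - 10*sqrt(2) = (u - 5)*(u + 2*sqrt(2))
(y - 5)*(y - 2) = y^2 - 7*y + 10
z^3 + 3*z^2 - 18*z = z*(z - 3)*(z + 6)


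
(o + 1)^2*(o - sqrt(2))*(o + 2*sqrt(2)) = o^4 + sqrt(2)*o^3 + 2*o^3 - 3*o^2 + 2*sqrt(2)*o^2 - 8*o + sqrt(2)*o - 4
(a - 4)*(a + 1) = a^2 - 3*a - 4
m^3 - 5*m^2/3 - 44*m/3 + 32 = (m - 3)*(m - 8/3)*(m + 4)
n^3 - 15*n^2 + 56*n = n*(n - 8)*(n - 7)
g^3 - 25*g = g*(g - 5)*(g + 5)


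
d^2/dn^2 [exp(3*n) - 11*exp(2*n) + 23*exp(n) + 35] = (9*exp(2*n) - 44*exp(n) + 23)*exp(n)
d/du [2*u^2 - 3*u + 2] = 4*u - 3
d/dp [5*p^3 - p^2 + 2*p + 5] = 15*p^2 - 2*p + 2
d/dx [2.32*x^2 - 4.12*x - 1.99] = 4.64*x - 4.12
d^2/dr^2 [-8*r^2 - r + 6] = -16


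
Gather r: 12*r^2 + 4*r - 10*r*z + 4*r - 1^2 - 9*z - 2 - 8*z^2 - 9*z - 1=12*r^2 + r*(8 - 10*z) - 8*z^2 - 18*z - 4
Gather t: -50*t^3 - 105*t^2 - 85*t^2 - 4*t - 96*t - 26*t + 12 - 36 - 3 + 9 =-50*t^3 - 190*t^2 - 126*t - 18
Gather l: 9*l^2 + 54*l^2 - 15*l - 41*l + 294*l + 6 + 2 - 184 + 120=63*l^2 + 238*l - 56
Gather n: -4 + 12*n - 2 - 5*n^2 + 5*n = -5*n^2 + 17*n - 6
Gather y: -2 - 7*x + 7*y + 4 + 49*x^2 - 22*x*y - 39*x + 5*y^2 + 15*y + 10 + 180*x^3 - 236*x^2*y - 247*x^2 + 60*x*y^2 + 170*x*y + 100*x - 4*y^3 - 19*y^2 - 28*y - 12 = 180*x^3 - 198*x^2 + 54*x - 4*y^3 + y^2*(60*x - 14) + y*(-236*x^2 + 148*x - 6)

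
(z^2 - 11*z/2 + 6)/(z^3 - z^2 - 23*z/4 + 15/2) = 2*(z - 4)/(2*z^2 + z - 10)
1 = 1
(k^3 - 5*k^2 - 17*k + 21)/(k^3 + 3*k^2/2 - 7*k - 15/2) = 2*(k^2 - 8*k + 7)/(2*k^2 - 3*k - 5)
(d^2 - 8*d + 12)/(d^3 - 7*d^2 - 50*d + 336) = (d - 2)/(d^2 - d - 56)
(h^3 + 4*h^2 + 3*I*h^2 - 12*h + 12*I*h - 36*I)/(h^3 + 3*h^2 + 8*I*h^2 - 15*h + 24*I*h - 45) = (h^2 + 4*h - 12)/(h^2 + h*(3 + 5*I) + 15*I)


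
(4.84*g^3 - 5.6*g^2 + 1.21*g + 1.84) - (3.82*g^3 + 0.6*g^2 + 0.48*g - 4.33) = 1.02*g^3 - 6.2*g^2 + 0.73*g + 6.17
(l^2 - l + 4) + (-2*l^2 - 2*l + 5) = -l^2 - 3*l + 9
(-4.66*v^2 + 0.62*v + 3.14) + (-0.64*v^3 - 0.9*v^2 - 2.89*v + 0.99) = -0.64*v^3 - 5.56*v^2 - 2.27*v + 4.13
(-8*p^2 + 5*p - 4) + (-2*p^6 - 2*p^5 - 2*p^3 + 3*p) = -2*p^6 - 2*p^5 - 2*p^3 - 8*p^2 + 8*p - 4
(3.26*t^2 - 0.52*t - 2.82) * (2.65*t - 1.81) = 8.639*t^3 - 7.2786*t^2 - 6.5318*t + 5.1042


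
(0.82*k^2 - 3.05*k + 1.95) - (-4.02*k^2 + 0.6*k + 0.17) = 4.84*k^2 - 3.65*k + 1.78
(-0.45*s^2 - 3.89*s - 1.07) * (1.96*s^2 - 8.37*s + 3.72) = -0.882*s^4 - 3.8579*s^3 + 28.7881*s^2 - 5.5149*s - 3.9804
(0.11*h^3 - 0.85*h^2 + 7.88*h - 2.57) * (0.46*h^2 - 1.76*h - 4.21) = 0.0506*h^5 - 0.5846*h^4 + 4.6577*h^3 - 11.4725*h^2 - 28.6516*h + 10.8197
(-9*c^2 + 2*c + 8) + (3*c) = -9*c^2 + 5*c + 8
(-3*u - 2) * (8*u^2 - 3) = -24*u^3 - 16*u^2 + 9*u + 6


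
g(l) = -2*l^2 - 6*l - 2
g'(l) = -4*l - 6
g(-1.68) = 2.44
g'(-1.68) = 0.72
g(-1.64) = 2.46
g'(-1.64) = 0.56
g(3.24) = -42.44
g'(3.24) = -18.96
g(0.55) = -5.90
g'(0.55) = -8.20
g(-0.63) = 0.99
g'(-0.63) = -3.48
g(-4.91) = -20.76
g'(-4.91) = 13.64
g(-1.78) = 2.34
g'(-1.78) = 1.12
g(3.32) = -43.96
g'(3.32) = -19.28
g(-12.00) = -218.00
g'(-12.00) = 42.00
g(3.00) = -38.00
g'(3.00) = -18.00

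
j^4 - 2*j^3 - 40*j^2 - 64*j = j*(j - 8)*(j + 2)*(j + 4)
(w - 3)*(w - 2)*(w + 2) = w^3 - 3*w^2 - 4*w + 12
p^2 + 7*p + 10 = (p + 2)*(p + 5)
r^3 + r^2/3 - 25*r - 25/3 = (r - 5)*(r + 1/3)*(r + 5)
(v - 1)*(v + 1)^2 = v^3 + v^2 - v - 1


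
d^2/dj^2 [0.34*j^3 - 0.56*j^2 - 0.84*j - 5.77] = 2.04*j - 1.12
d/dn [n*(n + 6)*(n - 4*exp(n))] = -4*n^2*exp(n) + 3*n^2 - 32*n*exp(n) + 12*n - 24*exp(n)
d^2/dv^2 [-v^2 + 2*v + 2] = -2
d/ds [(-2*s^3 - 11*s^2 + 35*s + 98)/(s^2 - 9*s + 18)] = 2*(-s^4 + 18*s^3 - 22*s^2 - 296*s + 756)/(s^4 - 18*s^3 + 117*s^2 - 324*s + 324)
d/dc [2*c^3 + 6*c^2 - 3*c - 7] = 6*c^2 + 12*c - 3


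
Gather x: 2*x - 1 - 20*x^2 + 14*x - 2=-20*x^2 + 16*x - 3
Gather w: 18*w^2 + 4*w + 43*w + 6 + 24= 18*w^2 + 47*w + 30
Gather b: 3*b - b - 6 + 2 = 2*b - 4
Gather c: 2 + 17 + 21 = 40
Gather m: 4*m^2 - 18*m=4*m^2 - 18*m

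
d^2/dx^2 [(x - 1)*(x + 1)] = 2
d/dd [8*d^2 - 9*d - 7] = 16*d - 9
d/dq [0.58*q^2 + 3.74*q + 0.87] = 1.16*q + 3.74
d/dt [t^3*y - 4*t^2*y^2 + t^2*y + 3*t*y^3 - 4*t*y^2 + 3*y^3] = y*(3*t^2 - 8*t*y + 2*t + 3*y^2 - 4*y)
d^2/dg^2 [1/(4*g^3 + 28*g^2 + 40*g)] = (-g*(3*g + 7)*(g^2 + 7*g + 10) + (3*g^2 + 14*g + 10)^2)/(2*g^3*(g^2 + 7*g + 10)^3)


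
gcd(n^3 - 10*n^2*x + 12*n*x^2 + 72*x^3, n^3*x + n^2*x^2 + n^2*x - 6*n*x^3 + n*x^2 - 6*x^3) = 1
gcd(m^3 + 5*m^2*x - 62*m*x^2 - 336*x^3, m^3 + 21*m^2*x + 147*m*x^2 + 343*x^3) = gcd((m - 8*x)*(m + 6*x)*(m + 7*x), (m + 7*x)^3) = m + 7*x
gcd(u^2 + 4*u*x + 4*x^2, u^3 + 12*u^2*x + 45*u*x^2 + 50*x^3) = u + 2*x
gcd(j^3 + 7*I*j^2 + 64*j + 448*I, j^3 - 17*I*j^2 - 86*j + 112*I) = j - 8*I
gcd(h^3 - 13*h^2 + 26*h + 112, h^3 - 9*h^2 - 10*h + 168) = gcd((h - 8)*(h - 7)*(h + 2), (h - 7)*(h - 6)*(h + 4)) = h - 7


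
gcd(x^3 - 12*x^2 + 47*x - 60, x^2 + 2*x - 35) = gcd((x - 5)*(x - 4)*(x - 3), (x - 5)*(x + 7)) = x - 5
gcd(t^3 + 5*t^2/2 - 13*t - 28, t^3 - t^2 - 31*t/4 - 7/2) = t^2 - 3*t/2 - 7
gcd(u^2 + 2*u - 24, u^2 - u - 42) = u + 6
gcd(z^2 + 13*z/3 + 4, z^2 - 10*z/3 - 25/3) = 1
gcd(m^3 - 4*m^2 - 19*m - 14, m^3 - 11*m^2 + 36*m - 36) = 1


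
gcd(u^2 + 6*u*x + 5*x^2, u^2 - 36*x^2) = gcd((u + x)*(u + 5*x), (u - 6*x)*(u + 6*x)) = 1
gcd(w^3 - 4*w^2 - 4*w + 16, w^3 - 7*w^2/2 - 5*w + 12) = w^2 - 2*w - 8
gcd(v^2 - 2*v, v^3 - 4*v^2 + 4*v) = v^2 - 2*v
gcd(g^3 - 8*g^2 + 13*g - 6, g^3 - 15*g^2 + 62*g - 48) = g^2 - 7*g + 6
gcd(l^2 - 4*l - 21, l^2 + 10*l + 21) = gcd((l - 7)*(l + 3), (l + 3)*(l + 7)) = l + 3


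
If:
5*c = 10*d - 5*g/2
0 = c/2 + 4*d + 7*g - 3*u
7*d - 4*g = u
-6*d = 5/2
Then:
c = -59/90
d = -5/12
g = -16/45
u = -269/180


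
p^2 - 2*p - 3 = (p - 3)*(p + 1)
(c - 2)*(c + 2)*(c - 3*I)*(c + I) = c^4 - 2*I*c^3 - c^2 + 8*I*c - 12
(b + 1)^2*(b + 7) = b^3 + 9*b^2 + 15*b + 7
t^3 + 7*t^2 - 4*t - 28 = (t - 2)*(t + 2)*(t + 7)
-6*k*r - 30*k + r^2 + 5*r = (-6*k + r)*(r + 5)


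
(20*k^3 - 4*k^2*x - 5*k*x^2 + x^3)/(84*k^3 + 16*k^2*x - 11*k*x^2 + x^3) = (10*k^2 - 7*k*x + x^2)/(42*k^2 - 13*k*x + x^2)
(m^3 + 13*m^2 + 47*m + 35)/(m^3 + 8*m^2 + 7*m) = (m + 5)/m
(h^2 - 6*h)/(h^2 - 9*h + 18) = h/(h - 3)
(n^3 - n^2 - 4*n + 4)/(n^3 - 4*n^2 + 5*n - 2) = (n + 2)/(n - 1)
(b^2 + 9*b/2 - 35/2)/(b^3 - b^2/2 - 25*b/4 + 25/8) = 4*(b + 7)/(4*b^2 + 8*b - 5)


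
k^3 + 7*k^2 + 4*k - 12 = (k - 1)*(k + 2)*(k + 6)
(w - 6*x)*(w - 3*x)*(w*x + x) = w^3*x - 9*w^2*x^2 + w^2*x + 18*w*x^3 - 9*w*x^2 + 18*x^3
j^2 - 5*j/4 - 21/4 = (j - 3)*(j + 7/4)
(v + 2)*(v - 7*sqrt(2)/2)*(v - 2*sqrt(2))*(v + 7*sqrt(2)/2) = v^4 - 2*sqrt(2)*v^3 + 2*v^3 - 49*v^2/2 - 4*sqrt(2)*v^2 - 49*v + 49*sqrt(2)*v + 98*sqrt(2)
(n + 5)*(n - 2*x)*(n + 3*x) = n^3 + n^2*x + 5*n^2 - 6*n*x^2 + 5*n*x - 30*x^2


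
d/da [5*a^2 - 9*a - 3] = 10*a - 9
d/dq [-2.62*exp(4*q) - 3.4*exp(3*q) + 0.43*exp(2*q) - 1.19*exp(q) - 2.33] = (-10.48*exp(3*q) - 10.2*exp(2*q) + 0.86*exp(q) - 1.19)*exp(q)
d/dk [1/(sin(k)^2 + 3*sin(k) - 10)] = -(2*sin(k) + 3)*cos(k)/(sin(k)^2 + 3*sin(k) - 10)^2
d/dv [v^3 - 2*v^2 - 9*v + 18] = 3*v^2 - 4*v - 9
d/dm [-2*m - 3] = -2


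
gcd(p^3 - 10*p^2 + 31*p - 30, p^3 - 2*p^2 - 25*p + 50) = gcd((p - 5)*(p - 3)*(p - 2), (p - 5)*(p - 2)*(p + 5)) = p^2 - 7*p + 10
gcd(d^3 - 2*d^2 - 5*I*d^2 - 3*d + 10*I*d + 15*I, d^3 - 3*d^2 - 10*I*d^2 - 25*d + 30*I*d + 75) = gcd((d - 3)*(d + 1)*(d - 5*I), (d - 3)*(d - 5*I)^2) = d^2 + d*(-3 - 5*I) + 15*I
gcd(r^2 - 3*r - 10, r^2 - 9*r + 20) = r - 5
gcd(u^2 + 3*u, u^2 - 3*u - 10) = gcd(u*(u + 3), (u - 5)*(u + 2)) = 1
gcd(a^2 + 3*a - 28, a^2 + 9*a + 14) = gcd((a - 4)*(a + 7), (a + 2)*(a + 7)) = a + 7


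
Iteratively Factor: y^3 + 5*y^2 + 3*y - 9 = (y + 3)*(y^2 + 2*y - 3) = (y + 3)^2*(y - 1)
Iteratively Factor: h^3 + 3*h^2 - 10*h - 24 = (h - 3)*(h^2 + 6*h + 8) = (h - 3)*(h + 4)*(h + 2)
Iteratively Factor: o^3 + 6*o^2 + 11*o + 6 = (o + 3)*(o^2 + 3*o + 2) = (o + 1)*(o + 3)*(o + 2)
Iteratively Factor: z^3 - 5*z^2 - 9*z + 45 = (z - 3)*(z^2 - 2*z - 15) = (z - 3)*(z + 3)*(z - 5)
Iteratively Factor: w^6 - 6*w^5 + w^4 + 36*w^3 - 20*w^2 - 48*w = (w + 1)*(w^5 - 7*w^4 + 8*w^3 + 28*w^2 - 48*w) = (w - 4)*(w + 1)*(w^4 - 3*w^3 - 4*w^2 + 12*w) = (w - 4)*(w - 2)*(w + 1)*(w^3 - w^2 - 6*w) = w*(w - 4)*(w - 2)*(w + 1)*(w^2 - w - 6) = w*(w - 4)*(w - 2)*(w + 1)*(w + 2)*(w - 3)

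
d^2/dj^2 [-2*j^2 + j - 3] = -4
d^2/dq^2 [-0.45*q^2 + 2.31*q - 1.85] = -0.900000000000000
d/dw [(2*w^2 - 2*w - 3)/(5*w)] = 2/5 + 3/(5*w^2)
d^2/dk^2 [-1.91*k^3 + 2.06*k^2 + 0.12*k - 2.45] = 4.12 - 11.46*k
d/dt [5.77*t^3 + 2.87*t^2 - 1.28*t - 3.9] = 17.31*t^2 + 5.74*t - 1.28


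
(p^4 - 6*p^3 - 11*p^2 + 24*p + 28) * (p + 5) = p^5 - p^4 - 41*p^3 - 31*p^2 + 148*p + 140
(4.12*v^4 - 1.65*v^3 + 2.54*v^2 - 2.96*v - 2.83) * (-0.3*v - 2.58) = -1.236*v^5 - 10.1346*v^4 + 3.495*v^3 - 5.6652*v^2 + 8.4858*v + 7.3014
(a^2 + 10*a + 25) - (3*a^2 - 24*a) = -2*a^2 + 34*a + 25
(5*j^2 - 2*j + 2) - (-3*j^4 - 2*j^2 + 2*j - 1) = 3*j^4 + 7*j^2 - 4*j + 3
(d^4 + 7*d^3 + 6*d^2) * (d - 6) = d^5 + d^4 - 36*d^3 - 36*d^2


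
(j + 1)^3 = j^3 + 3*j^2 + 3*j + 1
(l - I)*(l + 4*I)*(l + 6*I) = l^3 + 9*I*l^2 - 14*l + 24*I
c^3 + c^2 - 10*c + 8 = (c - 2)*(c - 1)*(c + 4)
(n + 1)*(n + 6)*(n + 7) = n^3 + 14*n^2 + 55*n + 42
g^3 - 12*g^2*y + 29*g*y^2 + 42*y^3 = (g - 7*y)*(g - 6*y)*(g + y)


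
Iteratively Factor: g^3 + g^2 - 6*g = (g)*(g^2 + g - 6) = g*(g + 3)*(g - 2)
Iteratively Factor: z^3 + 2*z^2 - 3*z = (z + 3)*(z^2 - z) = z*(z + 3)*(z - 1)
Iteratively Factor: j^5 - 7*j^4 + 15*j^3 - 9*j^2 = (j - 3)*(j^4 - 4*j^3 + 3*j^2) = j*(j - 3)*(j^3 - 4*j^2 + 3*j) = j*(j - 3)^2*(j^2 - j) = j^2*(j - 3)^2*(j - 1)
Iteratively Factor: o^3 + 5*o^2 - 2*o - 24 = (o + 4)*(o^2 + o - 6) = (o - 2)*(o + 4)*(o + 3)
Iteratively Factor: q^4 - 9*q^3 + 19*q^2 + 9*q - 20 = (q + 1)*(q^3 - 10*q^2 + 29*q - 20) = (q - 4)*(q + 1)*(q^2 - 6*q + 5) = (q - 4)*(q - 1)*(q + 1)*(q - 5)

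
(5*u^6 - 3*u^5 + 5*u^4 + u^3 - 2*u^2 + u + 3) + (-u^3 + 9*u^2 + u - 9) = 5*u^6 - 3*u^5 + 5*u^4 + 7*u^2 + 2*u - 6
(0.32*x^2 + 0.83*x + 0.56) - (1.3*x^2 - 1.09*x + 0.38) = -0.98*x^2 + 1.92*x + 0.18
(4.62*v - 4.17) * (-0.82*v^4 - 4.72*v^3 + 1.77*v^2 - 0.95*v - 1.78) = -3.7884*v^5 - 18.387*v^4 + 27.8598*v^3 - 11.7699*v^2 - 4.2621*v + 7.4226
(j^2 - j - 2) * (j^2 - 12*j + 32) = j^4 - 13*j^3 + 42*j^2 - 8*j - 64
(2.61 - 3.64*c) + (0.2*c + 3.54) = 6.15 - 3.44*c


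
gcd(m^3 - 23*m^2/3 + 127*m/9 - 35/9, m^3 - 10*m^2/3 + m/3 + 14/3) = m - 7/3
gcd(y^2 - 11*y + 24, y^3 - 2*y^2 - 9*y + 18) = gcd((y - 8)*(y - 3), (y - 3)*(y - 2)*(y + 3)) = y - 3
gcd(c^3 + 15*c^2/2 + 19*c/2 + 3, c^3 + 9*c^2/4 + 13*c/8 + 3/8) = c^2 + 3*c/2 + 1/2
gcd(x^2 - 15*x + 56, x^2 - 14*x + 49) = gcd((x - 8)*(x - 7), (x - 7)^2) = x - 7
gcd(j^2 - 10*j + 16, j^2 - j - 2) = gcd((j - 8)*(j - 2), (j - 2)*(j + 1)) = j - 2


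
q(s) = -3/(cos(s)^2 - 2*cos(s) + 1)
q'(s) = -3*(2*sin(s)*cos(s) - 2*sin(s))/(cos(s)^2 - 2*cos(s) + 1)^2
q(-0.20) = -7550.18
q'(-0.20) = -150500.00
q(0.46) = -277.65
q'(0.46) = 2371.60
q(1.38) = -4.57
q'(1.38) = 11.07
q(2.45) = -0.96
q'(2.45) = 0.69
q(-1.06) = -11.48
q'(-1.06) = -39.20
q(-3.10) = -0.75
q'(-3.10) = -0.03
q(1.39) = -4.46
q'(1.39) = 10.70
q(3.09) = -0.75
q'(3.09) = 0.04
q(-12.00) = -123.04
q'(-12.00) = 845.64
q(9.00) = -0.82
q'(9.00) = 0.35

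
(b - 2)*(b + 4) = b^2 + 2*b - 8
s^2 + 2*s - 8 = (s - 2)*(s + 4)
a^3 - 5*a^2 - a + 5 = (a - 5)*(a - 1)*(a + 1)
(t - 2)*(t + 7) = t^2 + 5*t - 14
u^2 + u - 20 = (u - 4)*(u + 5)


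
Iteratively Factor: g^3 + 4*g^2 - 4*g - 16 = (g + 2)*(g^2 + 2*g - 8) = (g - 2)*(g + 2)*(g + 4)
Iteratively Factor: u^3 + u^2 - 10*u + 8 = (u + 4)*(u^2 - 3*u + 2) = (u - 2)*(u + 4)*(u - 1)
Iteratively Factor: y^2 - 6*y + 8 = (y - 4)*(y - 2)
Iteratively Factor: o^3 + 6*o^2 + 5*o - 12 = (o + 4)*(o^2 + 2*o - 3) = (o - 1)*(o + 4)*(o + 3)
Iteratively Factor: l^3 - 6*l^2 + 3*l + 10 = (l + 1)*(l^2 - 7*l + 10) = (l - 2)*(l + 1)*(l - 5)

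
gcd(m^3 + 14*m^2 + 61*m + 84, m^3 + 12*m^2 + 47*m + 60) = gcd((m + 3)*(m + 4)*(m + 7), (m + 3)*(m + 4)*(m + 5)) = m^2 + 7*m + 12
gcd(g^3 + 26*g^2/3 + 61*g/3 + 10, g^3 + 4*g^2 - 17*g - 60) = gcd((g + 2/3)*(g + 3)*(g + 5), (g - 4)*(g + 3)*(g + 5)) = g^2 + 8*g + 15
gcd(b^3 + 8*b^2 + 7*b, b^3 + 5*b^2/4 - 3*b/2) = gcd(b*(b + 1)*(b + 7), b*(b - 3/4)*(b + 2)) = b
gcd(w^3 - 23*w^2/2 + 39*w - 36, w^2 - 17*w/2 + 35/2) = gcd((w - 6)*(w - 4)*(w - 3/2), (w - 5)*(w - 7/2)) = 1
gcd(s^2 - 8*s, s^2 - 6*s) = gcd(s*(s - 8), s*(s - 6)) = s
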